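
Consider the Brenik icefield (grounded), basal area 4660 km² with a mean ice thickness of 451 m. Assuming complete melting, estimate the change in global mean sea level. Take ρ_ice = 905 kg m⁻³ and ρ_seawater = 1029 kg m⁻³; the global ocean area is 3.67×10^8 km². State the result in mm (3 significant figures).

Brenik: ice volume = 4660 km² × 451 m = 2102 km³; 2102 × (905/1029) = 1848 km³ of water.
Spread over 3.67×10^14 m² of ocean, Δh = 1.848×10^12 / 3.67×10^14 = 5.04×10^-3 m = 5.04 mm.

≈ 5.04 mm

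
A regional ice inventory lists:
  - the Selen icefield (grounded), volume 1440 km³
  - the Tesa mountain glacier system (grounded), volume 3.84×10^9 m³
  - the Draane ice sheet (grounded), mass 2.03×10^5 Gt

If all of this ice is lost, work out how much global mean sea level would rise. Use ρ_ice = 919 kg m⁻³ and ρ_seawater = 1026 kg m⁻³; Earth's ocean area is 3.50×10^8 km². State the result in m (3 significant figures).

≈ 0.569 m

Selen: 1440 km³ × (919/1026) = 1290 km³ of water.
Tesa: 3.84×10^9 m³ × (919/1026) = 3.440×10^9 m³ of water.
Draane: 2.03×10^5 Gt = 2.030×10^17 kg; dividing by ρ_w = 1026 kg m⁻³ gives 1.979×10^14 m³ of water.
Total added water ≈ 1.991×10^14 m³ over 3.50×10^14 m² → Δh = 0.569 m.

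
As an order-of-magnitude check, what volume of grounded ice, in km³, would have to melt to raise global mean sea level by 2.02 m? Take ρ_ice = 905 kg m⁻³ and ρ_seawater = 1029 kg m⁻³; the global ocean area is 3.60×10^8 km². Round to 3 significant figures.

≈ 8.27×10^5 km³

Required water volume = Δh × A = 2.02 m × 3.60×10^14 m² = 7.272×10^14 m³ = 7.272×10^5 km³.
Ice volume = water volume × ρ_w/ρ_ice = 7.272×10^5 × 1029/905 = 8.27×10^5 km³.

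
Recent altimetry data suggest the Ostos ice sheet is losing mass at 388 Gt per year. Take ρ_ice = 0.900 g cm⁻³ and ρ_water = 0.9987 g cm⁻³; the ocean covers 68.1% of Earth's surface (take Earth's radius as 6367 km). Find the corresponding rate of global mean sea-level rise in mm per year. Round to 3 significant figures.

ρ_w = 0.9987 g cm⁻³ = 998.7 kg m⁻³. Annual water volume added = 388 Gt / ρ_w = 3.880×10^14 kg / 998.7 kg m⁻³ = 3.885×10^11 m³.
Δh per year = 3.885×10^11 / 3.47×10^14 = 1.12×10^-3 m = 1.12 mm.

≈ 1.12 mm/yr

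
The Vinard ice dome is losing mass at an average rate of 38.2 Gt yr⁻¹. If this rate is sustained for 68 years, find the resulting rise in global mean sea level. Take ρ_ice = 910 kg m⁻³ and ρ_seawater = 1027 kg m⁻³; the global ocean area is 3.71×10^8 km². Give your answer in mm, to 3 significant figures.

≈ 6.82 mm

Total mass lost = 38.2 Gt/yr × 68 yr = 2598 Gt = 2.598×10^15 kg.
ρ_w = 1027 kg m⁻³, so water volume = 2.598×10^15 / 1027 = 2.529×10^12 m³.
Δh = 2.529×10^12 / 3.71×10^14 = 6.82×10^-3 m = 6.82 mm.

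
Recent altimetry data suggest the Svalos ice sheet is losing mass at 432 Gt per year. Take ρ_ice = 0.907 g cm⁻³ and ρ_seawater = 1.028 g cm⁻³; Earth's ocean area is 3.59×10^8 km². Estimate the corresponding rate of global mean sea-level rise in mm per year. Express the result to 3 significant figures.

≈ 1.17 mm/yr

ρ_w = 1.028 g cm⁻³ = 1028 kg m⁻³. Annual water volume added = 432 Gt / ρ_w = 4.320×10^14 kg / 1028 kg m⁻³ = 4.202×10^11 m³.
Δh per year = 4.202×10^11 / 3.59×10^14 = 1.17×10^-3 m = 1.17 mm.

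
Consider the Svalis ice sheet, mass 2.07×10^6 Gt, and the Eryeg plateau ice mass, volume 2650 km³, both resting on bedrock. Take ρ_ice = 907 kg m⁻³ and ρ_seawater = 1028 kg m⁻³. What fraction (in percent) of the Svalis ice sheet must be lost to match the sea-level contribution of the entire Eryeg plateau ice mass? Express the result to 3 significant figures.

Equal sea-level rise means equal mass of meltwater, i.e. equal mass of ice lost.
Ice mass of Eryeg: 2.404×10^15 kg; ice mass of Svalis: 2.070×10^18 kg.
Fraction required = 2.404×10^15 / 2.070×10^18 = 1.16×10^-3 → 0.116 %.

≈ 0.116 %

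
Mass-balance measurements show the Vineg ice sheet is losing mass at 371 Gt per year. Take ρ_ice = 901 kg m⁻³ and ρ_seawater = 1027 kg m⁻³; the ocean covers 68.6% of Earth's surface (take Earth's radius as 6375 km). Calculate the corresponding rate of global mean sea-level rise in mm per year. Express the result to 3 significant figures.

≈ 1.03 mm/yr

ρ_w = 1027 kg m⁻³. Annual water volume added = 371 Gt / ρ_w = 3.710×10^14 kg / 1027 kg m⁻³ = 3.612×10^11 m³.
Δh per year = 3.612×10^11 / 3.50×10^14 = 1.03×10^-3 m = 1.03 mm.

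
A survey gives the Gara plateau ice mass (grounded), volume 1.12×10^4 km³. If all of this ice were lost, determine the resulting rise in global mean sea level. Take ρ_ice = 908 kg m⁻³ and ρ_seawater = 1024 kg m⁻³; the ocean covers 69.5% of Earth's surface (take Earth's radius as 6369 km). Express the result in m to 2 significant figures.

≈ 0.028 m

Gara: 1.12×10^4 km³ × (908/1024) = 9931 km³ of water.
Spread over 3.54×10^14 m² of ocean, Δh = 9.931×10^12 / 3.54×10^14 = 0.0280 m.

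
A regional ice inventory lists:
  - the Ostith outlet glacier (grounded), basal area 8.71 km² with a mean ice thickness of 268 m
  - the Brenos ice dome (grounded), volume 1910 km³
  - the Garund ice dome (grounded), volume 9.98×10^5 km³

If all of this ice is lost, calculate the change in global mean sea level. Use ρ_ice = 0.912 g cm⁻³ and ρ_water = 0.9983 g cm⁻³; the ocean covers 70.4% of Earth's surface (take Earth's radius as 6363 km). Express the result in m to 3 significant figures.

Ostith: ice volume = 8.71 km² × 268 m = 2.334 km³; 2.334 × (912/998.3) = 2.132 km³ of water.
Brenos: 1910 km³ × (912/998.3) = 1745 km³ of water.
Garund: 9.98×10^5 km³ × (912/998.3) = 9.117×10^5 km³ of water.
Total added water ≈ 9.135×10^14 m³ over 3.58×10^14 m² → Δh = 2.55 m.

≈ 2.55 m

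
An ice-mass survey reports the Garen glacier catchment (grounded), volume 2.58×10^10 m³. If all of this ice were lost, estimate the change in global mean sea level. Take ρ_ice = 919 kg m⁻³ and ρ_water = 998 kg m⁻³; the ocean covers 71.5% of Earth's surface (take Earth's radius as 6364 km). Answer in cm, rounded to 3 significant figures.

Garen: 2.58×10^10 m³ × (919/998) = 2.376×10^10 m³ of water.
Spread over 3.64×10^14 m² of ocean, Δh = 2.376×10^10 / 3.64×10^14 = 6.53×10^-5 m = 6.53×10^-3 cm.

≈ 6.53×10^-3 cm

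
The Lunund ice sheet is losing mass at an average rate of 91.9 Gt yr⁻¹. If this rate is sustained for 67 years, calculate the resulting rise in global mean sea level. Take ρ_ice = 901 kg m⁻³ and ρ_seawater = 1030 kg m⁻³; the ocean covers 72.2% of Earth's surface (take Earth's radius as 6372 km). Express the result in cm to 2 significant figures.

≈ 1.6 cm

Total mass lost = 91.9 Gt/yr × 67 yr = 6157 Gt = 6.157×10^15 kg.
ρ_w = 1030 kg m⁻³, so water volume = 6.157×10^15 / 1030 = 5.978×10^12 m³.
Δh = 5.978×10^12 / 3.68×10^14 = 0.0162 m = 1.6 cm.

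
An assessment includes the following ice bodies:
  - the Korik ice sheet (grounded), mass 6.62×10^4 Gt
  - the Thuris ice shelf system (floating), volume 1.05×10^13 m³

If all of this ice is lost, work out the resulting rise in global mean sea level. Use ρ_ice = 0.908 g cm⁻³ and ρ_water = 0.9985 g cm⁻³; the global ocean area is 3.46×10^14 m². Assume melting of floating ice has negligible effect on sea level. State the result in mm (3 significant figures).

Korik: 6.62×10^4 Gt = 6.620×10^16 kg; dividing by ρ_w = 0.9985 g cm⁻³ = 998.5 kg m⁻³ gives 6.630×10^13 m³ of water.
The Thuris ice shelf system is floating and already displaces its own weight of water, so its melt adds essentially nothing to sea level.
Total added water ≈ 6.630×10^13 m³ over 3.46×10^14 m² → Δh = 0.192 m = 192 mm.

≈ 192 mm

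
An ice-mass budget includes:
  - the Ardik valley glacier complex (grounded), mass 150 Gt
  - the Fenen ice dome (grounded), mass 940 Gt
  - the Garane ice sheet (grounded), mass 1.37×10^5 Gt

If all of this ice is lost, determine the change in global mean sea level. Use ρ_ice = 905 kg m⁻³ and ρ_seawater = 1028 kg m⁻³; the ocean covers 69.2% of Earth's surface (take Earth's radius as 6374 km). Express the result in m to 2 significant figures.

≈ 0.38 m

Ardik: 150 Gt = 1.500×10^14 kg; dividing by ρ_w = 1028 kg m⁻³ gives 1.459×10^11 m³ of water.
Fenen: 940 Gt = 9.400×10^14 kg; dividing by ρ_w = 1028 kg m⁻³ gives 9.144×10^11 m³ of water.
Garane: 1.37×10^5 Gt = 1.370×10^17 kg; dividing by ρ_w = 1028 kg m⁻³ gives 1.333×10^14 m³ of water.
Total added water ≈ 1.343×10^14 m³ over 3.53×10^14 m² → Δh = 0.380 m.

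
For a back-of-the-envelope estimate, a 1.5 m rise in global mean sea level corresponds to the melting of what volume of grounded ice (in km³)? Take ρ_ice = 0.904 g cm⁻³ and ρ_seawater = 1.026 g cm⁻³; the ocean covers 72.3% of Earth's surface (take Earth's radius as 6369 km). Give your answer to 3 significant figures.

≈ 6.27×10^5 km³

Required water volume = Δh × A = 1.5 m × 3.69×10^14 m² = 5.528×10^14 m³ = 5.528×10^5 km³.
Ice volume = water volume × ρ_w/ρ_ice = 5.528×10^5 × 1026/904 = 6.27×10^5 km³.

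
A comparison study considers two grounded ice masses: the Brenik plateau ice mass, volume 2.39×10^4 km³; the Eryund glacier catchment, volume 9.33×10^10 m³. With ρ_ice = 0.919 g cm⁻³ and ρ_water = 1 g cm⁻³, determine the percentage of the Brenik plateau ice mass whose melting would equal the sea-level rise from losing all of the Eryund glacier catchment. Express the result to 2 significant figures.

≈ 0.39 %

Equal sea-level rise means equal mass of meltwater, i.e. equal mass of ice lost.
Ice mass of Eryund: 8.574×10^13 kg; ice mass of Brenik: 2.196×10^16 kg.
Fraction required = 8.574×10^13 / 2.196×10^16 = 3.90×10^-3 → 0.39 %.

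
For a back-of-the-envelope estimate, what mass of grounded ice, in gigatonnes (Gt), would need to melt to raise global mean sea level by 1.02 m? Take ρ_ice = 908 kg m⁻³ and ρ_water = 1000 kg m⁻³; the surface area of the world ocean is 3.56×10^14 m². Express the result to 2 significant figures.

Required water volume = Δh × A = 1.02 m × 3.56×10^14 m² = 3.631×10^14 m³.
ρ_w = 1000 kg m⁻³, so the mass of water = 3.631×10^14 m³ × 1000 kg m⁻³ = 3.631×10^17 kg = 3.6×10^5 Gt (and the same mass of ice, by conservation).

≈ 3.6×10^5 Gt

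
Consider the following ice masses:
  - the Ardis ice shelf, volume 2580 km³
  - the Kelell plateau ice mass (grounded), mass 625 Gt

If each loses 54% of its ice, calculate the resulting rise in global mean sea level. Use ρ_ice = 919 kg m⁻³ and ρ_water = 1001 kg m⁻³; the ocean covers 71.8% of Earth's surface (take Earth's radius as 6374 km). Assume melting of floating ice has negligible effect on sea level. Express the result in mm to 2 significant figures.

≈ 0.92 mm

The Ardis ice shelf is floating and already displaces its own weight of water, so its melt adds essentially nothing to sea level.
Kelell: 0.54 × 625 Gt = 3.375×10^14 kg; dividing by ρ_w = 1001 kg m⁻³ gives 3.372×10^11 m³ of water.
Total added water ≈ 3.372×10^11 m³ over 3.67×10^14 m² → Δh = 9.20×10^-4 m = 0.92 mm.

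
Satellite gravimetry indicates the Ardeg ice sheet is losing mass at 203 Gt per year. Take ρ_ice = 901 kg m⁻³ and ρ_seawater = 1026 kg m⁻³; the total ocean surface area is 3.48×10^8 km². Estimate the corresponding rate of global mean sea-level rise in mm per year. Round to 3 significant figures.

≈ 0.569 mm/yr

ρ_w = 1026 kg m⁻³. Annual water volume added = 203 Gt / ρ_w = 2.030×10^14 kg / 1026 kg m⁻³ = 1.979×10^11 m³.
Δh per year = 1.979×10^11 / 3.48×10^14 = 5.69×10^-4 m = 0.569 mm.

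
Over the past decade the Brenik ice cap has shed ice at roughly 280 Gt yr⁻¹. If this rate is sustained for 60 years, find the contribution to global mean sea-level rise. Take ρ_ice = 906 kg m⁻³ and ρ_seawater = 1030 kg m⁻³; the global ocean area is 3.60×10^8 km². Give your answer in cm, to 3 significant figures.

≈ 4.53 cm

Total mass lost = 280 Gt/yr × 60 yr = 1.680×10^4 Gt = 1.680×10^16 kg.
ρ_w = 1030 kg m⁻³, so water volume = 1.680×10^16 / 1030 = 1.631×10^13 m³.
Δh = 1.631×10^13 / 3.60×10^14 = 0.0453 m = 4.53 cm.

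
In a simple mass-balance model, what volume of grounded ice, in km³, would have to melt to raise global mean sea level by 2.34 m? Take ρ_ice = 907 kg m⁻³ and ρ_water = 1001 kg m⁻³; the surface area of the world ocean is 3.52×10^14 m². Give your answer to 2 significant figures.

≈ 9.1×10^5 km³

Required water volume = Δh × A = 2.34 m × 3.52×10^14 m² = 8.237×10^14 m³ = 8.237×10^5 km³.
Ice volume = water volume × ρ_w/ρ_ice = 8.237×10^5 × 1001/907 = 9.1×10^5 km³.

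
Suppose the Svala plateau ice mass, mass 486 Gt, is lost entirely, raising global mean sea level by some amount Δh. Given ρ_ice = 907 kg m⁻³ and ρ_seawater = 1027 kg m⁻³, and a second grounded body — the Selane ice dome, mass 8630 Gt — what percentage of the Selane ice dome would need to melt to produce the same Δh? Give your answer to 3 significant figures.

Equal sea-level rise means equal mass of meltwater, i.e. equal mass of ice lost.
Ice mass of Svala: 4.860×10^14 kg; ice mass of Selane: 8.630×10^15 kg.
Fraction required = 4.860×10^14 / 8.630×10^15 = 0.0563 → 5.63 %.

≈ 5.63 %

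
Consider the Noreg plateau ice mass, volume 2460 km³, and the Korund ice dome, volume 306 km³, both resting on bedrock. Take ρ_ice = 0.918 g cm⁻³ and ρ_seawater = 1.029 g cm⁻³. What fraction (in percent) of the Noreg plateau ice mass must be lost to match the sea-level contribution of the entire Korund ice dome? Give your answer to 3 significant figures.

Equal sea-level rise means equal mass of meltwater, i.e. equal mass of ice lost.
Ice mass of Korund: 2.809×10^14 kg; ice mass of Noreg: 2.258×10^15 kg.
Fraction required = 2.809×10^14 / 2.258×10^15 = 0.124 → 12.4 %.

≈ 12.4 %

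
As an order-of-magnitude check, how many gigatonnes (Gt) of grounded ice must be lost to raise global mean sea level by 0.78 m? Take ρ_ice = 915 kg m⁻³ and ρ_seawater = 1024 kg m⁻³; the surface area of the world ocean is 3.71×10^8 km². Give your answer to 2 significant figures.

Required water volume = Δh × A = 0.78 m × 3.71×10^14 m² = 2.894×10^14 m³.
ρ_w = 1024 kg m⁻³, so the mass of water = 2.894×10^14 m³ × 1024 kg m⁻³ = 2.963×10^17 kg = 3.0×10^5 Gt (and the same mass of ice, by conservation).

≈ 3.0×10^5 Gt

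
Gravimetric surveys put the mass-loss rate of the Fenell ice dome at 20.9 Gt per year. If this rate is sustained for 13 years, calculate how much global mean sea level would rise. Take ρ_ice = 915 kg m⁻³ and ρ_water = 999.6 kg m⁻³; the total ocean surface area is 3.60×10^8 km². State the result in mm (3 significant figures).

≈ 0.755 mm

Total mass lost = 20.9 Gt/yr × 13 yr = 271.7 Gt = 2.717×10^14 kg.
ρ_w = 999.6 kg m⁻³, so water volume = 2.717×10^14 / 999.6 = 2.718×10^11 m³.
Δh = 2.718×10^11 / 3.60×10^14 = 7.55×10^-4 m = 0.755 mm.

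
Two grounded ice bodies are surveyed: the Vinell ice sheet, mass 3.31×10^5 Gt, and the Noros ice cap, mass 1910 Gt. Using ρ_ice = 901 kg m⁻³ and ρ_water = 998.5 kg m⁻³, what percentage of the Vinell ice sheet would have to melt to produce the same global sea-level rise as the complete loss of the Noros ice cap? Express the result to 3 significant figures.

Equal sea-level rise means equal mass of meltwater, i.e. equal mass of ice lost.
Ice mass of Noros: 1.910×10^15 kg; ice mass of Vinell: 3.310×10^17 kg.
Fraction required = 1.910×10^15 / 3.310×10^17 = 5.77×10^-3 → 0.577 %.

≈ 0.577 %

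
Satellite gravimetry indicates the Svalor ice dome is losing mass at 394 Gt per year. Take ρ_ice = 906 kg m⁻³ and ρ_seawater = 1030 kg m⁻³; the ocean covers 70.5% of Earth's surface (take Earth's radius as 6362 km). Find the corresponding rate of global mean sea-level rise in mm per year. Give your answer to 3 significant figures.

ρ_w = 1030 kg m⁻³. Annual water volume added = 394 Gt / ρ_w = 3.940×10^14 kg / 1030 kg m⁻³ = 3.825×10^11 m³.
Δh per year = 3.825×10^11 / 3.59×10^14 = 1.07×10^-3 m = 1.07 mm.

≈ 1.07 mm/yr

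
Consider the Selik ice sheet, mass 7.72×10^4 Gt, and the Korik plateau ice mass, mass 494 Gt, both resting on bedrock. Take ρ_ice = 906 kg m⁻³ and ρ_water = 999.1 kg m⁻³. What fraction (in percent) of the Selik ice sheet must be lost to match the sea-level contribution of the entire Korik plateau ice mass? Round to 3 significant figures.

Equal sea-level rise means equal mass of meltwater, i.e. equal mass of ice lost.
Ice mass of Korik: 4.940×10^14 kg; ice mass of Selik: 7.720×10^16 kg.
Fraction required = 4.940×10^14 / 7.720×10^16 = 6.40×10^-3 → 0.640 %.

≈ 0.640 %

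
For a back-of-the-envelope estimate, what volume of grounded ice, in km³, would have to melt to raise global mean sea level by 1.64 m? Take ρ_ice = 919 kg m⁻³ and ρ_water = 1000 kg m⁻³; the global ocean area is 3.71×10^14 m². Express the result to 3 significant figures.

≈ 6.62×10^5 km³

Required water volume = Δh × A = 1.64 m × 3.71×10^14 m² = 6.084×10^14 m³ = 6.084×10^5 km³.
Ice volume = water volume × ρ_w/ρ_ice = 6.084×10^5 × 1000/919 = 6.62×10^5 km³.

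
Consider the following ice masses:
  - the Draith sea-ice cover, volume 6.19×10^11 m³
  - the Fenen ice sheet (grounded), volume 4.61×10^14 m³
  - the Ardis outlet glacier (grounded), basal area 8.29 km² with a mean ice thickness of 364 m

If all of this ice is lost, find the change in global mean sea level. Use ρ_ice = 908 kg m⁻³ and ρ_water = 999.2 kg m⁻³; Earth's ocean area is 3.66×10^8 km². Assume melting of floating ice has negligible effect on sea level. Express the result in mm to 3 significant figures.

≈ 1140 mm

The Draith sea-ice cover is floating and already displaces its own weight of water, so its melt adds essentially nothing to sea level.
Fenen: 4.61×10^14 m³ × (908/999.2) = 4.189×10^14 m³ of water.
Ardis: ice volume = 8.29 km² × 364 m = 3.018 km³; 3.018 × (908/999.2) = 2.742 km³ of water.
Total added water ≈ 4.189×10^14 m³ over 3.66×10^14 m² → Δh = 1.14 m = 1140 mm.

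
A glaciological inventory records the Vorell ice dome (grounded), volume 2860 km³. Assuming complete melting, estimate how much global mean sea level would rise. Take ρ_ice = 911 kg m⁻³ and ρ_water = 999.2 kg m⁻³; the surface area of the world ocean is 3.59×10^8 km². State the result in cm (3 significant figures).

Vorell: 2860 km³ × (911/999.2) = 2608 km³ of water.
Spread over 3.59×10^14 m² of ocean, Δh = 2.608×10^12 / 3.59×10^14 = 7.26×10^-3 m = 0.726 cm.

≈ 0.726 cm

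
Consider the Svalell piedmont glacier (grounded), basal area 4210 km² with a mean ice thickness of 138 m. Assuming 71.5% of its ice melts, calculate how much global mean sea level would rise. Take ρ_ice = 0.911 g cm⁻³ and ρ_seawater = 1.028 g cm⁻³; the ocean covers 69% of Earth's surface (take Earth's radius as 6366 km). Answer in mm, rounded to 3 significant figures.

≈ 1.05 mm

Svalell: ice volume = 4210 km² × 138 m = 581.0 km³; 0.715 × 581.0 × (911/1028) = 368.1 km³ of water.
Spread over 3.51×10^14 m² of ocean, Δh = 3.681×10^11 / 3.51×10^14 = 1.05×10^-3 m = 1.05 mm.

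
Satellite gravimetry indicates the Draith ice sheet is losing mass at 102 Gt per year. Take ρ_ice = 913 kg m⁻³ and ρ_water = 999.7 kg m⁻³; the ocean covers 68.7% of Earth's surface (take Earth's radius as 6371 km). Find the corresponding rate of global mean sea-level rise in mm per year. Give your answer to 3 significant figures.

≈ 0.291 mm/yr

ρ_w = 999.7 kg m⁻³. Annual water volume added = 102 Gt / ρ_w = 1.020×10^14 kg / 999.7 kg m⁻³ = 1.020×10^11 m³.
Δh per year = 1.020×10^11 / 3.50×10^14 = 2.91×10^-4 m = 0.291 mm.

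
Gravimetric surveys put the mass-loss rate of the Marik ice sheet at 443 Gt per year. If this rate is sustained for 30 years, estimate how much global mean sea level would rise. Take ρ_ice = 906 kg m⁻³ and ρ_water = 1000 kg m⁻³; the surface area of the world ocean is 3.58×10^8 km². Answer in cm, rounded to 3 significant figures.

≈ 3.71 cm

Total mass lost = 443 Gt/yr × 30 yr = 1.329×10^4 Gt = 1.329×10^16 kg.
ρ_w = 1000 kg m⁻³, so water volume = 1.329×10^16 / 1000 = 1.329×10^13 m³.
Δh = 1.329×10^13 / 3.58×10^14 = 0.0371 m = 3.71 cm.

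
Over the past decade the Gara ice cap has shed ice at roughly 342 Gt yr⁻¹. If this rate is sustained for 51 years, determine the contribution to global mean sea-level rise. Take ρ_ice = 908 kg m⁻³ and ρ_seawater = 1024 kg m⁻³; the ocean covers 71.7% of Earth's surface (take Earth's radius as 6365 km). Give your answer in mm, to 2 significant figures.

≈ 47 mm

Total mass lost = 342 Gt/yr × 51 yr = 1.744×10^4 Gt = 1.744×10^16 kg.
ρ_w = 1024 kg m⁻³, so water volume = 1.744×10^16 / 1024 = 1.703×10^13 m³.
Δh = 1.703×10^13 / 3.65×10^14 = 0.0467 m = 47 mm.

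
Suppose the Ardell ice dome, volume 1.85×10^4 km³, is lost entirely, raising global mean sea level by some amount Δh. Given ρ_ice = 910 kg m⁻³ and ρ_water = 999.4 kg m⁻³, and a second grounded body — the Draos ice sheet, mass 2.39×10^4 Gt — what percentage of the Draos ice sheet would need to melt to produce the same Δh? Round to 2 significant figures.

Equal sea-level rise means equal mass of meltwater, i.e. equal mass of ice lost.
Ice mass of Ardell: 1.684×10^16 kg; ice mass of Draos: 2.390×10^16 kg.
Fraction required = 1.684×10^16 / 2.390×10^16 = 0.704 → 70 %.

≈ 70 %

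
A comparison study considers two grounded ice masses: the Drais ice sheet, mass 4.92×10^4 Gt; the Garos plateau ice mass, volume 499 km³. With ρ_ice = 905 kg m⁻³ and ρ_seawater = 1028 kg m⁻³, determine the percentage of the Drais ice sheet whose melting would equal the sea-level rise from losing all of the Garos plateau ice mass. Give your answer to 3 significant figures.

Equal sea-level rise means equal mass of meltwater, i.e. equal mass of ice lost.
Ice mass of Garos: 4.516×10^14 kg; ice mass of Drais: 4.920×10^16 kg.
Fraction required = 4.516×10^14 / 4.920×10^16 = 9.18×10^-3 → 0.918 %.

≈ 0.918 %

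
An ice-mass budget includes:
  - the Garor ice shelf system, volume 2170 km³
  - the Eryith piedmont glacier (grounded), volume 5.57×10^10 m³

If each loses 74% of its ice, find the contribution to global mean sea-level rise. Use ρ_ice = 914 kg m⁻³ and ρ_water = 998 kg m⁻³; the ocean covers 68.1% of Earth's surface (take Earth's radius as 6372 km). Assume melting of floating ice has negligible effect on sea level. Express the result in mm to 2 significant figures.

The Garor ice shelf system is floating and already displaces its own weight of water, so its melt adds essentially nothing to sea level.
Eryith: 0.74 × 5.57×10^10 m³ × (914/998) = 3.775×10^10 m³ of water.
Total added water ≈ 3.775×10^10 m³ over 3.47×10^14 m² → Δh = 1.09×10^-4 m = 0.11 mm.

≈ 0.11 mm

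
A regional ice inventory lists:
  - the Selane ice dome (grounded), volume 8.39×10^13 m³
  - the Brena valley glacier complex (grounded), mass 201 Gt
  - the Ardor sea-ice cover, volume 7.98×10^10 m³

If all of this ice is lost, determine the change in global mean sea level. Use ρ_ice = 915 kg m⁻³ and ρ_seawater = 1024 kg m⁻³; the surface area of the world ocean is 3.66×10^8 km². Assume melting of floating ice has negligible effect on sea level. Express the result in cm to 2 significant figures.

Selane: 8.39×10^13 m³ × (915/1024) = 7.497×10^13 m³ of water.
Brena: 201 Gt = 2.010×10^14 kg; dividing by ρ_w = 1024 kg m⁻³ gives 1.963×10^11 m³ of water.
The Ardor sea-ice cover is floating and already displaces its own weight of water, so its melt adds essentially nothing to sea level.
Total added water ≈ 7.517×10^13 m³ over 3.66×10^14 m² → Δh = 0.205 m = 21 cm.

≈ 21 cm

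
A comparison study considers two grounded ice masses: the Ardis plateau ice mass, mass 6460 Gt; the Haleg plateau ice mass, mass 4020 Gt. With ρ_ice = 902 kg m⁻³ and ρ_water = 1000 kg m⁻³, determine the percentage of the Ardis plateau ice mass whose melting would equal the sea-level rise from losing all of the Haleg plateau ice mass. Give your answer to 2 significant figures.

≈ 62 %

Equal sea-level rise means equal mass of meltwater, i.e. equal mass of ice lost.
Ice mass of Haleg: 4.020×10^15 kg; ice mass of Ardis: 6.460×10^15 kg.
Fraction required = 4.020×10^15 / 6.460×10^15 = 0.622 → 62 %.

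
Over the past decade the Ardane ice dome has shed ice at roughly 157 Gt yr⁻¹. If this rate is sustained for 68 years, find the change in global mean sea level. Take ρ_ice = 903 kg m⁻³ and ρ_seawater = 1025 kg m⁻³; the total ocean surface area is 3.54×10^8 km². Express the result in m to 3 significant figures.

≈ 0.0294 m

Total mass lost = 157 Gt/yr × 68 yr = 1.068×10^4 Gt = 1.068×10^16 kg.
ρ_w = 1025 kg m⁻³, so water volume = 1.068×10^16 / 1025 = 1.042×10^13 m³.
Δh = 1.042×10^13 / 3.54×10^14 = 0.0294 m.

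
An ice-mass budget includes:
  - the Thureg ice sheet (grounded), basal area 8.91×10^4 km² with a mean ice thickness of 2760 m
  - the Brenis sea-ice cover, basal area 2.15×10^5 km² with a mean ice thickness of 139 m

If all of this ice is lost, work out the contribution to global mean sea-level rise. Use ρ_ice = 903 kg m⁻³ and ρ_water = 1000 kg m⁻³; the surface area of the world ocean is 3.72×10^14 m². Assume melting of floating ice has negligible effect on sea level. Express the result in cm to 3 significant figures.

Thureg: ice volume = 8.91×10^4 km² × 2760 m = 2.459×10^5 km³; 2.459×10^5 × (903/1000) = 2.221×10^5 km³ of water.
The Brenis sea-ice cover is floating and already displaces its own weight of water, so its melt adds essentially nothing to sea level.
Total added water ≈ 2.221×10^14 m³ over 3.72×10^14 m² → Δh = 0.597 m = 59.7 cm.

≈ 59.7 cm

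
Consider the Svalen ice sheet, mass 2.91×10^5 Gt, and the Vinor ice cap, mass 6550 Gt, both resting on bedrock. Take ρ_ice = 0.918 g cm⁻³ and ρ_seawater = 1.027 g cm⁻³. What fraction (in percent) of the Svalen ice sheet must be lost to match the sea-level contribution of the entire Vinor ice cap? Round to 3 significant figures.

Equal sea-level rise means equal mass of meltwater, i.e. equal mass of ice lost.
Ice mass of Vinor: 6.550×10^15 kg; ice mass of Svalen: 2.910×10^17 kg.
Fraction required = 6.550×10^15 / 2.910×10^17 = 0.0225 → 2.25 %.

≈ 2.25 %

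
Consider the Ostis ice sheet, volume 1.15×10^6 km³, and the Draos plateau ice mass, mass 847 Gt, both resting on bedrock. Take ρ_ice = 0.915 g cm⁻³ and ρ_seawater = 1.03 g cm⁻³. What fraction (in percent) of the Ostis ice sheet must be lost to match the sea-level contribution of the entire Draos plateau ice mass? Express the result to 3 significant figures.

≈ 0.0805 %

Equal sea-level rise means equal mass of meltwater, i.e. equal mass of ice lost.
Ice mass of Draos: 8.470×10^14 kg; ice mass of Ostis: 1.052×10^18 kg.
Fraction required = 8.470×10^14 / 1.052×10^18 = 8.05×10^-4 → 0.0805 %.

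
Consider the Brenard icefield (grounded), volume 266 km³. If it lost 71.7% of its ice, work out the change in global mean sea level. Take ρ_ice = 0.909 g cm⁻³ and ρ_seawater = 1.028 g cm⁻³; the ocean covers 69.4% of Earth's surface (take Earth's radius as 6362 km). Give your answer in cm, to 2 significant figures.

≈ 0.048 cm

Brenard: 0.717 × 266 km³ × (909/1028) = 168.6 km³ of water.
Spread over 3.53×10^14 m² of ocean, Δh = 1.686×10^11 / 3.53×10^14 = 4.78×10^-4 m = 0.048 cm.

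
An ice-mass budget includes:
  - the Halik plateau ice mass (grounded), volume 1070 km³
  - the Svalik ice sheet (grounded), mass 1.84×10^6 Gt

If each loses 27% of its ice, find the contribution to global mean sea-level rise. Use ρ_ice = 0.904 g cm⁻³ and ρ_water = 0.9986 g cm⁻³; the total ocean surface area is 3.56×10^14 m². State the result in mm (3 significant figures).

≈ 1400 mm

Halik: 0.27 × 1070 km³ × (904/998.6) = 261.5 km³ of water.
Svalik: 0.27 × 1.84×10^6 Gt = 4.968×10^17 kg; dividing by ρ_w = 0.9986 g cm⁻³ = 998.6 kg m⁻³ gives 4.975×10^14 m³ of water.
Total added water ≈ 4.978×10^14 m³ over 3.56×10^14 m² → Δh = 1.40 m = 1400 mm.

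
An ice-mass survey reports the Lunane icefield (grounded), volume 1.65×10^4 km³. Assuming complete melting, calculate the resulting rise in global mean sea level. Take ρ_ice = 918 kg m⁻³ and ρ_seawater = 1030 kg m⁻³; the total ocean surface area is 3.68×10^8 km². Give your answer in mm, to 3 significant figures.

≈ 40.0 mm

Lunane: 1.65×10^4 km³ × (918/1030) = 1.471×10^4 km³ of water.
Spread over 3.68×10^14 m² of ocean, Δh = 1.471×10^13 / 3.68×10^14 = 0.0400 m = 40.0 mm.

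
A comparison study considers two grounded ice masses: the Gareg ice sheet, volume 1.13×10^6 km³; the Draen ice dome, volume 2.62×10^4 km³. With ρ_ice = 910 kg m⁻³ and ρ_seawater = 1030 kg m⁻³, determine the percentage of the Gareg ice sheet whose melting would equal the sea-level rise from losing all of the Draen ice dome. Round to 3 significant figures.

Equal sea-level rise means equal mass of meltwater, i.e. equal mass of ice lost.
Ice mass of Draen: 2.384×10^16 kg; ice mass of Gareg: 1.028×10^18 kg.
Fraction required = 2.384×10^16 / 1.028×10^18 = 0.0232 → 2.32 %.

≈ 2.32 %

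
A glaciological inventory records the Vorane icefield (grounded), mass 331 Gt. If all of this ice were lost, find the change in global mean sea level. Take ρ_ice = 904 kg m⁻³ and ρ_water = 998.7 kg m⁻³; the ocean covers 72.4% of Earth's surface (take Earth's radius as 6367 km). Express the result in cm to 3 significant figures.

≈ 0.0899 cm

Vorane: 331 Gt = 3.310×10^14 kg; dividing by ρ_w = 998.7 kg m⁻³ gives 3.314×10^11 m³ of water.
Spread over 3.69×10^14 m² of ocean, Δh = 3.314×10^11 / 3.69×10^14 = 8.99×10^-4 m = 0.0899 cm.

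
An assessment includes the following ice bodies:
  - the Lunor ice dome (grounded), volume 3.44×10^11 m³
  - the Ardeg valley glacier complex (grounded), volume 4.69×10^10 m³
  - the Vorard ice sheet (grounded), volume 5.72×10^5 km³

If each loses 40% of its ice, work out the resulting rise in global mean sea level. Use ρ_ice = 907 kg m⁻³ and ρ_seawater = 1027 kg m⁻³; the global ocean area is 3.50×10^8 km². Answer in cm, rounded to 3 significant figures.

Lunor: 0.4 × 3.44×10^11 m³ × (907/1027) = 1.215×10^11 m³ of water.
Ardeg: 0.4 × 4.69×10^10 m³ × (907/1027) = 1.657×10^10 m³ of water.
Vorard: 0.4 × 5.72×10^5 km³ × (907/1027) = 2.021×10^5 km³ of water.
Total added water ≈ 2.022×10^14 m³ over 3.50×10^14 m² → Δh = 0.578 m = 57.8 cm.

≈ 57.8 cm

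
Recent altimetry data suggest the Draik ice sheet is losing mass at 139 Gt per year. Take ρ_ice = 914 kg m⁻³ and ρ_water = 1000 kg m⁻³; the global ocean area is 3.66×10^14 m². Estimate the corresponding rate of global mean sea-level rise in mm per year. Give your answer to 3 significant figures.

≈ 0.380 mm/yr

ρ_w = 1000 kg m⁻³. Annual water volume added = 139 Gt / ρ_w = 1.390×10^14 kg / 1000 kg m⁻³ = 1.390×10^11 m³.
Δh per year = 1.390×10^11 / 3.66×10^14 = 3.80×10^-4 m = 0.380 mm.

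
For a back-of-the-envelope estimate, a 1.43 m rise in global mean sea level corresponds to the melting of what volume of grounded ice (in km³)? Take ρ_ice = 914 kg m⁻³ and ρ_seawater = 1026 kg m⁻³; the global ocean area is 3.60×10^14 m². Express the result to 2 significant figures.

Required water volume = Δh × A = 1.43 m × 3.60×10^14 m² = 5.148×10^14 m³ = 5.148×10^5 km³.
Ice volume = water volume × ρ_w/ρ_ice = 5.148×10^5 × 1026/914 = 5.8×10^5 km³.

≈ 5.8×10^5 km³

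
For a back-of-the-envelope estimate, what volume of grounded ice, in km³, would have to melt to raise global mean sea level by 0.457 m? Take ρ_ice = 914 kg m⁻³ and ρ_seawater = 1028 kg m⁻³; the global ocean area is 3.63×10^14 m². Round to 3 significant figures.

Required water volume = Δh × A = 0.457 m × 3.63×10^14 m² = 1.659×10^14 m³ = 1.659×10^5 km³.
Ice volume = water volume × ρ_w/ρ_ice = 1.659×10^5 × 1028/914 = 1.87×10^5 km³.

≈ 1.87×10^5 km³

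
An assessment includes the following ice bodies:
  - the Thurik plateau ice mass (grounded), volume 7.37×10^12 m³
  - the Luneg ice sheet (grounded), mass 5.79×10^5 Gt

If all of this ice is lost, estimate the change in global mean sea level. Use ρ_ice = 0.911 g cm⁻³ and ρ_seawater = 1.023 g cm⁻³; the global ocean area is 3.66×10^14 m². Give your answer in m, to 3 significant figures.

≈ 1.56 m

Thurik: 7.37×10^12 m³ × (911/1023) = 6.563×10^12 m³ of water.
Luneg: 5.79×10^5 Gt = 5.790×10^17 kg; dividing by ρ_w = 1.023 g cm⁻³ = 1023 kg m⁻³ gives 5.660×10^14 m³ of water.
Total added water ≈ 5.725×10^14 m³ over 3.66×10^14 m² → Δh = 1.56 m.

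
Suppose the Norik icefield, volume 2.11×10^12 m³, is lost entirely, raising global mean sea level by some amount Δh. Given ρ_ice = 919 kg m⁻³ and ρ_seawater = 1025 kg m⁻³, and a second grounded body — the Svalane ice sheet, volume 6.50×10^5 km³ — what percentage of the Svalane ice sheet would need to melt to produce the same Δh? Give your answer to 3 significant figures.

≈ 0.325 %

Equal sea-level rise means equal mass of meltwater, i.e. equal mass of ice lost.
Ice mass of Norik: 1.939×10^15 kg; ice mass of Svalane: 5.974×10^17 kg.
Fraction required = 1.939×10^15 / 5.974×10^17 = 3.25×10^-3 → 0.325 %.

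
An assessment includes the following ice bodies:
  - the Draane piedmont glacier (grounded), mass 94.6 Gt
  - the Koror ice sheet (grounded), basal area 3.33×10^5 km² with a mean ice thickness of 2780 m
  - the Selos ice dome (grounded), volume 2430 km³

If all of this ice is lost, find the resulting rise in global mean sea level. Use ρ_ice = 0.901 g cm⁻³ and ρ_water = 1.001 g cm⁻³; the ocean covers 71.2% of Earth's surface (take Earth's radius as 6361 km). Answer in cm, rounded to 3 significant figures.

≈ 231 cm

Draane: 94.6 Gt = 9.460×10^13 kg; dividing by ρ_w = 1.001 g cm⁻³ = 1001 kg m⁻³ gives 9.451×10^10 m³ of water.
Koror: ice volume = 3.33×10^5 km² × 2780 m = 9.257×10^5 km³; 9.257×10^5 × (901/1001) = 8.333×10^5 km³ of water.
Selos: 2430 km³ × (901/1001) = 2187 km³ of water.
Total added water ≈ 8.355×10^14 m³ over 3.62×10^14 m² → Δh = 2.31 m = 231 cm.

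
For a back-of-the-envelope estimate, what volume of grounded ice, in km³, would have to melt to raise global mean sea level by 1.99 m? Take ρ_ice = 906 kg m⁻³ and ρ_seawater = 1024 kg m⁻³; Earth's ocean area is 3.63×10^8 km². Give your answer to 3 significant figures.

Required water volume = Δh × A = 1.99 m × 3.63×10^14 m² = 7.224×10^14 m³ = 7.224×10^5 km³.
Ice volume = water volume × ρ_w/ρ_ice = 7.224×10^5 × 1024/906 = 8.16×10^5 km³.

≈ 8.16×10^5 km³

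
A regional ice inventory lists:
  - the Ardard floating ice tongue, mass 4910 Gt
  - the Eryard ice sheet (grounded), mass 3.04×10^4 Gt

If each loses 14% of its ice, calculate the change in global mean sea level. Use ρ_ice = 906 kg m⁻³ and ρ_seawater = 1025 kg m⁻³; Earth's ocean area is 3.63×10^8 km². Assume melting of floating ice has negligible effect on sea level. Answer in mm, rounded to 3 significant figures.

The Ardard floating ice tongue is floating and already displaces its own weight of water, so its melt adds essentially nothing to sea level.
Eryard: 0.14 × 3.04×10^4 Gt = 4.256×10^15 kg; dividing by ρ_w = 1025 kg m⁻³ gives 4.152×10^12 m³ of water.
Total added water ≈ 4.152×10^12 m³ over 3.63×10^14 m² → Δh = 0.0114 m = 11.4 mm.

≈ 11.4 mm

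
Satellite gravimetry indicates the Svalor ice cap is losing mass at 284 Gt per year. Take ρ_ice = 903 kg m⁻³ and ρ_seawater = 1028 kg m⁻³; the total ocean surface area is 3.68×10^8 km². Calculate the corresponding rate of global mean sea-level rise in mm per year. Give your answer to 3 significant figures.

ρ_w = 1028 kg m⁻³. Annual water volume added = 284 Gt / ρ_w = 2.840×10^14 kg / 1028 kg m⁻³ = 2.763×10^11 m³.
Δh per year = 2.763×10^11 / 3.68×10^14 = 7.51×10^-4 m = 0.751 mm.

≈ 0.751 mm/yr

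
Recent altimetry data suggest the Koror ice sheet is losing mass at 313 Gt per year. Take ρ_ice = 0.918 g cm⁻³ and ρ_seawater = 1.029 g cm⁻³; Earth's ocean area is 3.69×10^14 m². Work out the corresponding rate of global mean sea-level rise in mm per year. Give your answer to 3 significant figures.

ρ_w = 1.029 g cm⁻³ = 1029 kg m⁻³. Annual water volume added = 313 Gt / ρ_w = 3.130×10^14 kg / 1029 kg m⁻³ = 3.042×10^11 m³.
Δh per year = 3.042×10^11 / 3.69×10^14 = 8.24×10^-4 m = 0.824 mm.

≈ 0.824 mm/yr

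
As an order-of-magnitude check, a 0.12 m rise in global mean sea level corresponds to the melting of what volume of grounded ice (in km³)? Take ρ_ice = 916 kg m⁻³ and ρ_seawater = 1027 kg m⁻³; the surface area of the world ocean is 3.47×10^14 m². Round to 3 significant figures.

≈ 4.67×10^4 km³

Required water volume = Δh × A = 0.12 m × 3.47×10^14 m² = 4.164×10^13 m³ = 4.164×10^4 km³.
Ice volume = water volume × ρ_w/ρ_ice = 4.164×10^4 × 1027/916 = 4.67×10^4 km³.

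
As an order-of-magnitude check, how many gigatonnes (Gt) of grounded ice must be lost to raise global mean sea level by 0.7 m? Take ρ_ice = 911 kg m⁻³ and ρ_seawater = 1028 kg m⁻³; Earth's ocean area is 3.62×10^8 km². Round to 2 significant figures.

Required water volume = Δh × A = 0.7 m × 3.62×10^14 m² = 2.534×10^14 m³.
ρ_w = 1028 kg m⁻³, so the mass of water = 2.534×10^14 m³ × 1028 kg m⁻³ = 2.605×10^17 kg = 2.6×10^5 Gt (and the same mass of ice, by conservation).

≈ 2.6×10^5 Gt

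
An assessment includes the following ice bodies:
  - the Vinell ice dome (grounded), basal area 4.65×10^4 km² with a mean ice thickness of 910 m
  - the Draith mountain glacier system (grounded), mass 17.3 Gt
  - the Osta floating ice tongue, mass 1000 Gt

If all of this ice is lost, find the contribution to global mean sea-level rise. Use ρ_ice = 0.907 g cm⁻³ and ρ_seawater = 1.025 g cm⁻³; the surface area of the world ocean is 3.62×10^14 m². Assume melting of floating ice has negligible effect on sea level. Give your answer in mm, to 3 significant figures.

≈ 103 mm

Vinell: ice volume = 4.65×10^4 km² × 910 m = 4.232×10^4 km³; 4.232×10^4 × (907/1025) = 3.744×10^4 km³ of water.
Draith: 17.3 Gt = 1.730×10^13 kg; dividing by ρ_w = 1.025 g cm⁻³ = 1025 kg m⁻³ gives 1.688×10^10 m³ of water.
The Osta floating ice tongue is floating and already displaces its own weight of water, so its melt adds essentially nothing to sea level.
Total added water ≈ 3.746×10^13 m³ over 3.62×10^14 m² → Δh = 0.103 m = 103 mm.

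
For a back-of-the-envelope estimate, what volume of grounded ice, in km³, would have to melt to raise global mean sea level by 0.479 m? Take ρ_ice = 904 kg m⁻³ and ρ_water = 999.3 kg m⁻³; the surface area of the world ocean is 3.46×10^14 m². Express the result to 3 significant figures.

Required water volume = Δh × A = 0.479 m × 3.46×10^14 m² = 1.657×10^14 m³ = 1.657×10^5 km³.
Ice volume = water volume × ρ_w/ρ_ice = 1.657×10^5 × 999.3/904 = 1.83×10^5 km³.

≈ 1.83×10^5 km³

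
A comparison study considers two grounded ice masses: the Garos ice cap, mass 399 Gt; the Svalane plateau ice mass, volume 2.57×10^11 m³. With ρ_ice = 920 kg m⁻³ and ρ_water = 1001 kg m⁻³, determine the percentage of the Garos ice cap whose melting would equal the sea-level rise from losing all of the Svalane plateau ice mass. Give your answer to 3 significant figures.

Equal sea-level rise means equal mass of meltwater, i.e. equal mass of ice lost.
Ice mass of Svalane: 2.364×10^14 kg; ice mass of Garos: 3.990×10^14 kg.
Fraction required = 2.364×10^14 / 3.990×10^14 = 0.593 → 59.3 %.

≈ 59.3 %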